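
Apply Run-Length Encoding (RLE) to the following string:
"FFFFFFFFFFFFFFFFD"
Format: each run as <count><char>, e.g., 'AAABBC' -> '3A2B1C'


Scanning runs left to right:
  i=0: run of 'F' x 16 -> '16F'
  i=16: run of 'D' x 1 -> '1D'

RLE = 16F1D


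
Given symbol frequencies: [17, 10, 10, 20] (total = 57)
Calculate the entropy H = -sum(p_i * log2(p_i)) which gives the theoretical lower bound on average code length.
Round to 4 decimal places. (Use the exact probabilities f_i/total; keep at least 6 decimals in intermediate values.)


Per-symbol terms -p_i * log2(p_i) with p_i = f_i/57:
  p = 17/57 = 0.298246: log2(p) = -1.745427, -p*log2(p) = 0.520566
  p = 10/57 = 0.175439: log2(p) = -2.510962, -p*log2(p) = 0.440520
  p = 10/57 = 0.175439: log2(p) = -2.510962, -p*log2(p) = 0.440520
  p = 20/57 = 0.350877: log2(p) = -1.510962, -p*log2(p) = 0.530162
H = 0.520566 + 0.440520 + 0.440520 + 0.530162 = 1.931768

H = 1.9318 bits/symbol


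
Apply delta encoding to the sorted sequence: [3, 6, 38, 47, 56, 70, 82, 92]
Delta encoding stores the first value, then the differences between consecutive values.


First value: 3
Deltas:
  6 - 3 = 3
  38 - 6 = 32
  47 - 38 = 9
  56 - 47 = 9
  70 - 56 = 14
  82 - 70 = 12
  92 - 82 = 10


Delta encoded: [3, 3, 32, 9, 9, 14, 12, 10]


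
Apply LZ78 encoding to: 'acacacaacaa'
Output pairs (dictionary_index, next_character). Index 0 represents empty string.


LZ78 encoding steps:
Dictionary: {0: ''}
Step 1: w='' (idx 0), next='a' -> output (0, 'a'), add 'a' as idx 1
Step 2: w='' (idx 0), next='c' -> output (0, 'c'), add 'c' as idx 2
Step 3: w='a' (idx 1), next='c' -> output (1, 'c'), add 'ac' as idx 3
Step 4: w='ac' (idx 3), next='a' -> output (3, 'a'), add 'aca' as idx 4
Step 5: w='aca' (idx 4), next='a' -> output (4, 'a'), add 'acaa' as idx 5


Encoded: [(0, 'a'), (0, 'c'), (1, 'c'), (3, 'a'), (4, 'a')]


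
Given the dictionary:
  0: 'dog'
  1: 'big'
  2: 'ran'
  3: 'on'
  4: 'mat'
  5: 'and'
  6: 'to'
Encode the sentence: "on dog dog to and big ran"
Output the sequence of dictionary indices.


Look up each word in the dictionary:
  'on' -> 3
  'dog' -> 0
  'dog' -> 0
  'to' -> 6
  'and' -> 5
  'big' -> 1
  'ran' -> 2

Encoded: [3, 0, 0, 6, 5, 1, 2]


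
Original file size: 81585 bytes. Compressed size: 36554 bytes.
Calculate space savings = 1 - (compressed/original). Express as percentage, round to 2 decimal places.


ratio = compressed/original = 36554/81585 = 0.448048
savings = 1 - ratio = 1 - 0.448048 = 0.551952
as a percentage: 0.551952 * 100 = 55.2%

Space savings = 1 - 36554/81585 = 55.2%


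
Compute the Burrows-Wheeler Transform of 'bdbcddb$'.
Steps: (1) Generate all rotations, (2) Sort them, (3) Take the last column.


Rotations (sorted):
  0: $bdbcddb -> last char: b
  1: b$bdbcdd -> last char: d
  2: bcddb$bd -> last char: d
  3: bdbcddb$ -> last char: $
  4: cddb$bdb -> last char: b
  5: db$bdbcd -> last char: d
  6: dbcddb$b -> last char: b
  7: ddb$bdbc -> last char: c


BWT = bdd$bdbc


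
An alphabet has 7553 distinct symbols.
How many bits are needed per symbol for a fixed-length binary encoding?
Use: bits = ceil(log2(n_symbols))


log2(7553) = 12.8828
Bracket: 2^12 = 4096 < 7553 <= 2^13 = 8192
So ceil(log2(7553)) = 13

bits = ceil(log2(7553)) = ceil(12.8828) = 13 bits


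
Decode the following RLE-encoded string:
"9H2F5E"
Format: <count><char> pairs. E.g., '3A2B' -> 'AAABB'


Expanding each <count><char> pair:
  9H -> 'HHHHHHHHH'
  2F -> 'FF'
  5E -> 'EEEEE'

Decoded = HHHHHHHHHFFEEEEE


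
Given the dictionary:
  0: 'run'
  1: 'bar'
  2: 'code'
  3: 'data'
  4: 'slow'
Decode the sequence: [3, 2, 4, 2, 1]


Look up each index in the dictionary:
  3 -> 'data'
  2 -> 'code'
  4 -> 'slow'
  2 -> 'code'
  1 -> 'bar'

Decoded: "data code slow code bar"


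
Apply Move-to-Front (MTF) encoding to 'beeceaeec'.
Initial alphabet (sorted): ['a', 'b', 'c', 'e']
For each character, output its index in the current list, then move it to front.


MTF encoding:
'b': index 1 in ['a', 'b', 'c', 'e'] -> ['b', 'a', 'c', 'e']
'e': index 3 in ['b', 'a', 'c', 'e'] -> ['e', 'b', 'a', 'c']
'e': index 0 in ['e', 'b', 'a', 'c'] -> ['e', 'b', 'a', 'c']
'c': index 3 in ['e', 'b', 'a', 'c'] -> ['c', 'e', 'b', 'a']
'e': index 1 in ['c', 'e', 'b', 'a'] -> ['e', 'c', 'b', 'a']
'a': index 3 in ['e', 'c', 'b', 'a'] -> ['a', 'e', 'c', 'b']
'e': index 1 in ['a', 'e', 'c', 'b'] -> ['e', 'a', 'c', 'b']
'e': index 0 in ['e', 'a', 'c', 'b'] -> ['e', 'a', 'c', 'b']
'c': index 2 in ['e', 'a', 'c', 'b'] -> ['c', 'e', 'a', 'b']


Output: [1, 3, 0, 3, 1, 3, 1, 0, 2]


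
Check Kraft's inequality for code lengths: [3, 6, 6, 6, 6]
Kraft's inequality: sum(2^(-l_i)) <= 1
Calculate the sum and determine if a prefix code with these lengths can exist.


Sum = 2^(-3) + 2^(-6) + 2^(-6) + 2^(-6) + 2^(-6)
    = 0.125 + 0.015625 + 0.015625 + 0.015625 + 0.015625
    = 12/64 = 0.1875
Since 0.1875 <= 1, Kraft's inequality IS satisfied.
A prefix code with these lengths CAN exist.

Kraft sum = 0.1875. Satisfied.


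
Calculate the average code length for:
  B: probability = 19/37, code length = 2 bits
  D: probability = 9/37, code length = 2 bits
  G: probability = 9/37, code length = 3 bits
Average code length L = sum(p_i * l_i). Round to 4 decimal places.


Weighted contributions p_i * l_i:
  B: (19/37) * 2 = 38/37
  D: (9/37) * 2 = 18/37
  G: (9/37) * 3 = 27/37
Sum = (38 + 18 + 27)/37 = 83/37

L = 83/37 = 2.2432 bits/symbol


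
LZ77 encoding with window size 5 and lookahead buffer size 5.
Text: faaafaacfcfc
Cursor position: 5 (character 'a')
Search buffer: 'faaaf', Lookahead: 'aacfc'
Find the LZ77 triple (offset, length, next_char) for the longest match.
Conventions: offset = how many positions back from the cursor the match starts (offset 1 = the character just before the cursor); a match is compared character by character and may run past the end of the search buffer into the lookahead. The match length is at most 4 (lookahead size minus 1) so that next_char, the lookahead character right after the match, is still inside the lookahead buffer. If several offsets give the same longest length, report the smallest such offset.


Try each offset into the search buffer:
  offset=1 (pos 4, char 'f'): match length 0
  offset=2 (pos 3, char 'a'): match length 1
  offset=3 (pos 2, char 'a'): match length 2
  offset=4 (pos 1, char 'a'): match length 2
  offset=5 (pos 0, char 'f'): match length 0
Longest match has length 2, found at offsets 3, 4; take the smallest, offset 3.
next_char = character at position 5 + 2 = 7 -> 'c'

Best match: offset=3, length=2 (matching 'aa' starting at position 2)
LZ77 triple: (3, 2, 'c')


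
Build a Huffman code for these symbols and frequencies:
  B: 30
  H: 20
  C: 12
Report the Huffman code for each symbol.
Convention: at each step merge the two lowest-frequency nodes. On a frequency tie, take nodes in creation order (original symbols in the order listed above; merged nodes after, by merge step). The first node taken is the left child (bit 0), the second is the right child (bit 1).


Huffman tree construction:
Step 1: Merge C(12) + H(20) = 32
Step 2: Merge B(30) + (C+H)(32) = 62
Read each symbol's code off the tree from the root (left child = 0, right child = 1).

Codes:
  B: 0 (length 1)
  H: 11 (length 2)
  C: 10 (length 2)
Average code length: 94/62 = 1.5161 bits/symbol


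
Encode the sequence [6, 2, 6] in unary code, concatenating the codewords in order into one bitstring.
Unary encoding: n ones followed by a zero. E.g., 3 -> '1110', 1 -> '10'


Encode each number as n ones followed by a terminating 0:
  6 -> 1111110 (7 bits)
  2 -> 110 (3 bits)
  6 -> 1111110 (7 bits)
Total length = 7 + 3 + 7 = 17 bits.

Unary([6, 2, 6]) = 11111101101111110 (17 bits)


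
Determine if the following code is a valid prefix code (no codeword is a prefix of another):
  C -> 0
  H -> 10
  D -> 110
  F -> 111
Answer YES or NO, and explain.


Checking each pair (does one codeword prefix another?):
  C='0' vs H='10': no prefix
  C='0' vs D='110': no prefix
  C='0' vs F='111': no prefix
  H='10' vs C='0': no prefix
  H='10' vs D='110': no prefix
  H='10' vs F='111': no prefix
  D='110' vs C='0': no prefix
  D='110' vs H='10': no prefix
  D='110' vs F='111': no prefix
  F='111' vs C='0': no prefix
  F='111' vs H='10': no prefix
  F='111' vs D='110': no prefix
No violation found over all pairs.

YES -- this is a valid prefix code. No codeword is a prefix of any other codeword.


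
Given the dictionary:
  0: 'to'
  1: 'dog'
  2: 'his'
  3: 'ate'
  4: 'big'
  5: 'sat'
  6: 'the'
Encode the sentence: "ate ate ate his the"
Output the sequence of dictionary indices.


Look up each word in the dictionary:
  'ate' -> 3
  'ate' -> 3
  'ate' -> 3
  'his' -> 2
  'the' -> 6

Encoded: [3, 3, 3, 2, 6]


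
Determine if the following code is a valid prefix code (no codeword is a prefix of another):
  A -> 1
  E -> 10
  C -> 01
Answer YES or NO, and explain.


Checking each pair (does one codeword prefix another?):
  A='1' vs E='10': prefix -- VIOLATION

NO -- this is NOT a valid prefix code. A (1) is a prefix of E (10).


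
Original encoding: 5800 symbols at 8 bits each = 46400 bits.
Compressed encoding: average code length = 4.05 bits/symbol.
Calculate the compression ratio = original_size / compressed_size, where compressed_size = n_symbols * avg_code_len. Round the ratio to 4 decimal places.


original_size = n_symbols * orig_bits = 5800 * 8 = 46400 bits
compressed_size = n_symbols * avg_code_len = 5800 * 4.05 = 23490.0 bits
ratio = original_size / compressed_size = 46400 / 23490.0 = 1.9753

Compression ratio = 1.9753


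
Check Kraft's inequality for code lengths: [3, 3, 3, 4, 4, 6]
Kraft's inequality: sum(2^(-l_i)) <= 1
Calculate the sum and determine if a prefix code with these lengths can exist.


Sum = 2^(-3) + 2^(-3) + 2^(-3) + 2^(-4) + 2^(-4) + 2^(-6)
    = 0.125 + 0.125 + 0.125 + 0.0625 + 0.0625 + 0.015625
    = 33/64 = 0.515625
Since 0.515625 <= 1, Kraft's inequality IS satisfied.
A prefix code with these lengths CAN exist.

Kraft sum = 0.515625. Satisfied.


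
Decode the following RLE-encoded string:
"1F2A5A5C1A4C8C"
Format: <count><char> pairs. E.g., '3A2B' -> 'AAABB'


Expanding each <count><char> pair:
  1F -> 'F'
  2A -> 'AA'
  5A -> 'AAAAA'
  5C -> 'CCCCC'
  1A -> 'A'
  4C -> 'CCCC'
  8C -> 'CCCCCCCC'

Decoded = FAAAAAAACCCCCACCCCCCCCCCCC


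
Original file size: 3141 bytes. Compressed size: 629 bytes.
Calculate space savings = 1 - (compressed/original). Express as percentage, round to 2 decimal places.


ratio = compressed/original = 629/3141 = 0.200255
savings = 1 - ratio = 1 - 0.200255 = 0.799745
as a percentage: 0.799745 * 100 = 79.97%

Space savings = 1 - 629/3141 = 79.97%


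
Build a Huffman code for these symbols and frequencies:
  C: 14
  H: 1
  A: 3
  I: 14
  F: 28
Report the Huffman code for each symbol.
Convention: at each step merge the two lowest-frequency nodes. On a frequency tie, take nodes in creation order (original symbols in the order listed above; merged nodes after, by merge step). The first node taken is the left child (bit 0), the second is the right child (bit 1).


Huffman tree construction:
Step 1: Merge H(1) + A(3) = 4
Step 2: Merge (H+A)(4) + C(14) = 18
Step 3: Merge I(14) + ((H+A)+C)(18) = 32
Step 4: Merge F(28) + (I+((H+A)+C))(32) = 60
Read each symbol's code off the tree from the root (left child = 0, right child = 1).

Codes:
  C: 111 (length 3)
  H: 1100 (length 4)
  A: 1101 (length 4)
  I: 10 (length 2)
  F: 0 (length 1)
Average code length: 114/60 = 1.9000 bits/symbol


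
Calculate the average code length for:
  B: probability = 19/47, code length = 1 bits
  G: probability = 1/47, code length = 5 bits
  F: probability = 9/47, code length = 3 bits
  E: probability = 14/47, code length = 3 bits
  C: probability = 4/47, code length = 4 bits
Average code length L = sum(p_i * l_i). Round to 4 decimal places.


Weighted contributions p_i * l_i:
  B: (19/47) * 1 = 19/47
  G: (1/47) * 5 = 5/47
  F: (9/47) * 3 = 27/47
  E: (14/47) * 3 = 42/47
  C: (4/47) * 4 = 16/47
Sum = (19 + 5 + 27 + 42 + 16)/47 = 109/47

L = 109/47 = 2.3191 bits/symbol


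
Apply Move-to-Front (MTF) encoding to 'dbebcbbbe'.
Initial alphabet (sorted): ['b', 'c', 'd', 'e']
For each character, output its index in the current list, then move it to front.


MTF encoding:
'd': index 2 in ['b', 'c', 'd', 'e'] -> ['d', 'b', 'c', 'e']
'b': index 1 in ['d', 'b', 'c', 'e'] -> ['b', 'd', 'c', 'e']
'e': index 3 in ['b', 'd', 'c', 'e'] -> ['e', 'b', 'd', 'c']
'b': index 1 in ['e', 'b', 'd', 'c'] -> ['b', 'e', 'd', 'c']
'c': index 3 in ['b', 'e', 'd', 'c'] -> ['c', 'b', 'e', 'd']
'b': index 1 in ['c', 'b', 'e', 'd'] -> ['b', 'c', 'e', 'd']
'b': index 0 in ['b', 'c', 'e', 'd'] -> ['b', 'c', 'e', 'd']
'b': index 0 in ['b', 'c', 'e', 'd'] -> ['b', 'c', 'e', 'd']
'e': index 2 in ['b', 'c', 'e', 'd'] -> ['e', 'b', 'c', 'd']


Output: [2, 1, 3, 1, 3, 1, 0, 0, 2]


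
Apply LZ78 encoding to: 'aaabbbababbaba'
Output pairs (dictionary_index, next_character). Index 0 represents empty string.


LZ78 encoding steps:
Dictionary: {0: ''}
Step 1: w='' (idx 0), next='a' -> output (0, 'a'), add 'a' as idx 1
Step 2: w='a' (idx 1), next='a' -> output (1, 'a'), add 'aa' as idx 2
Step 3: w='' (idx 0), next='b' -> output (0, 'b'), add 'b' as idx 3
Step 4: w='b' (idx 3), next='b' -> output (3, 'b'), add 'bb' as idx 4
Step 5: w='a' (idx 1), next='b' -> output (1, 'b'), add 'ab' as idx 5
Step 6: w='ab' (idx 5), next='b' -> output (5, 'b'), add 'abb' as idx 6
Step 7: w='ab' (idx 5), next='a' -> output (5, 'a'), add 'aba' as idx 7


Encoded: [(0, 'a'), (1, 'a'), (0, 'b'), (3, 'b'), (1, 'b'), (5, 'b'), (5, 'a')]


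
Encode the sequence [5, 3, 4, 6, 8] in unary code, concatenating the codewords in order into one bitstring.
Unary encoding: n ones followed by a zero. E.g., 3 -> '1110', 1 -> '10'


Encode each number as n ones followed by a terminating 0:
  5 -> 111110 (6 bits)
  3 -> 1110 (4 bits)
  4 -> 11110 (5 bits)
  6 -> 1111110 (7 bits)
  8 -> 111111110 (9 bits)
Total length = 6 + 4 + 5 + 7 + 9 = 31 bits.

Unary([5, 3, 4, 6, 8]) = 1111101110111101111110111111110 (31 bits)


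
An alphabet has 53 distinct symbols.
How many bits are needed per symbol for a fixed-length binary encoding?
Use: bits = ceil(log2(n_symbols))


log2(53) = 5.7279
Bracket: 2^5 = 32 < 53 <= 2^6 = 64
So ceil(log2(53)) = 6

bits = ceil(log2(53)) = ceil(5.7279) = 6 bits


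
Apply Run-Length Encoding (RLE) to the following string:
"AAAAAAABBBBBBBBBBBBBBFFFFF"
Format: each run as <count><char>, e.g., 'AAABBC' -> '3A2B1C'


Scanning runs left to right:
  i=0: run of 'A' x 7 -> '7A'
  i=7: run of 'B' x 14 -> '14B'
  i=21: run of 'F' x 5 -> '5F'

RLE = 7A14B5F


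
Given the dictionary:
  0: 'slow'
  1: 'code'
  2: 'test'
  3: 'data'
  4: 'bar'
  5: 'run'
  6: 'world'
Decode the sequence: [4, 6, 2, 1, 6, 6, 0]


Look up each index in the dictionary:
  4 -> 'bar'
  6 -> 'world'
  2 -> 'test'
  1 -> 'code'
  6 -> 'world'
  6 -> 'world'
  0 -> 'slow'

Decoded: "bar world test code world world slow"


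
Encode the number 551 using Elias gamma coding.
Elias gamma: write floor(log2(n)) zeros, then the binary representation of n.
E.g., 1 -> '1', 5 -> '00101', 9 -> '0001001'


num_bits = floor(log2(551)) + 1 = 10
leading_zeros = num_bits - 1 = 9
binary(551) = 1000100111

Elias gamma(551) = '000000000' + '1000100111' = 0000000001000100111 (19 bits)


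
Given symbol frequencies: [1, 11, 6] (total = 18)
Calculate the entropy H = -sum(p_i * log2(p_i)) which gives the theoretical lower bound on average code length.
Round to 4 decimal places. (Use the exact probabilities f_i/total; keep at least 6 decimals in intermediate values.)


Per-symbol terms -p_i * log2(p_i) with p_i = f_i/18:
  p = 1/18 = 0.055556: log2(p) = -4.169925, -p*log2(p) = 0.231663
  p = 11/18 = 0.611111: log2(p) = -0.710493, -p*log2(p) = 0.434190
  p = 6/18 = 0.333333: log2(p) = -1.584963, -p*log2(p) = 0.528321
H = 0.231663 + 0.434190 + 0.528321 = 1.194174

H = 1.1942 bits/symbol


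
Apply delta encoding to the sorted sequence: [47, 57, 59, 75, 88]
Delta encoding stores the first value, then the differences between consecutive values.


First value: 47
Deltas:
  57 - 47 = 10
  59 - 57 = 2
  75 - 59 = 16
  88 - 75 = 13


Delta encoded: [47, 10, 2, 16, 13]


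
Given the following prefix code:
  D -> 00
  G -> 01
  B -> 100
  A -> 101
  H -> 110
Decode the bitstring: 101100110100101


Decoding step by step:
Bits 101 -> A
Bits 100 -> B
Bits 110 -> H
Bits 100 -> B
Bits 101 -> A


Decoded message: ABHBA


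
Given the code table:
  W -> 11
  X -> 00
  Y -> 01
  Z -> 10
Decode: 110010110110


Decoding:
11 -> W
00 -> X
10 -> Z
11 -> W
01 -> Y
10 -> Z


Result: WXZWYZ


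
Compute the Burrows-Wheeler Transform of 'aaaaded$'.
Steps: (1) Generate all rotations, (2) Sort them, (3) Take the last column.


Rotations (sorted):
  0: $aaaaded -> last char: d
  1: aaaaded$ -> last char: $
  2: aaaded$a -> last char: a
  3: aaded$aa -> last char: a
  4: aded$aaa -> last char: a
  5: d$aaaade -> last char: e
  6: ded$aaaa -> last char: a
  7: ed$aaaad -> last char: d


BWT = d$aaaead


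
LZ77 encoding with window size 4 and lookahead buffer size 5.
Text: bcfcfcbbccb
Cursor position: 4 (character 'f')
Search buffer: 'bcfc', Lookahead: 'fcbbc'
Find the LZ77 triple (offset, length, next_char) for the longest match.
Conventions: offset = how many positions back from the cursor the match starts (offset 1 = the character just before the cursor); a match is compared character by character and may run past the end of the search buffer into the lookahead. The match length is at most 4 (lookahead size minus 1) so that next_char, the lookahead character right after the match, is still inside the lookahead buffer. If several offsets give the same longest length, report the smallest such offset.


Try each offset into the search buffer:
  offset=1 (pos 3, char 'c'): match length 0
  offset=2 (pos 2, char 'f'): match length 2
  offset=3 (pos 1, char 'c'): match length 0
  offset=4 (pos 0, char 'b'): match length 0
Longest match has length 2 at offset 2.
next_char = character at position 4 + 2 = 6 -> 'b'

Best match: offset=2, length=2 (matching 'fc' starting at position 2)
LZ77 triple: (2, 2, 'b')


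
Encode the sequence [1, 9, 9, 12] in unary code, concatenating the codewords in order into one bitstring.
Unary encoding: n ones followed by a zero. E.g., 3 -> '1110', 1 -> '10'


Encode each number as n ones followed by a terminating 0:
  1 -> 10 (2 bits)
  9 -> 1111111110 (10 bits)
  9 -> 1111111110 (10 bits)
  12 -> 1111111111110 (13 bits)
Total length = 2 + 10 + 10 + 13 = 35 bits.

Unary([1, 9, 9, 12]) = 10111111111011111111101111111111110 (35 bits)


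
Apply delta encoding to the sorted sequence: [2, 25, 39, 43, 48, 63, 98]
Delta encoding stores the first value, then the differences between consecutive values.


First value: 2
Deltas:
  25 - 2 = 23
  39 - 25 = 14
  43 - 39 = 4
  48 - 43 = 5
  63 - 48 = 15
  98 - 63 = 35


Delta encoded: [2, 23, 14, 4, 5, 15, 35]


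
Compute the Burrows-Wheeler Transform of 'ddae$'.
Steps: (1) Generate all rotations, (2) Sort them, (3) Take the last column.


Rotations (sorted):
  0: $ddae -> last char: e
  1: ae$dd -> last char: d
  2: dae$d -> last char: d
  3: ddae$ -> last char: $
  4: e$dda -> last char: a


BWT = edd$a


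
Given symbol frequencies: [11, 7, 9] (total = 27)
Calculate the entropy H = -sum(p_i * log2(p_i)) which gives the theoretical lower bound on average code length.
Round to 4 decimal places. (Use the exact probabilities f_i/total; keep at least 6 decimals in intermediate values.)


Per-symbol terms -p_i * log2(p_i) with p_i = f_i/27:
  p = 11/27 = 0.407407: log2(p) = -1.295456, -p*log2(p) = 0.527778
  p = 7/27 = 0.259259: log2(p) = -1.947533, -p*log2(p) = 0.504916
  p = 9/27 = 0.333333: log2(p) = -1.584963, -p*log2(p) = 0.528321
H = 0.527778 + 0.504916 + 0.528321 = 1.561015

H = 1.561 bits/symbol


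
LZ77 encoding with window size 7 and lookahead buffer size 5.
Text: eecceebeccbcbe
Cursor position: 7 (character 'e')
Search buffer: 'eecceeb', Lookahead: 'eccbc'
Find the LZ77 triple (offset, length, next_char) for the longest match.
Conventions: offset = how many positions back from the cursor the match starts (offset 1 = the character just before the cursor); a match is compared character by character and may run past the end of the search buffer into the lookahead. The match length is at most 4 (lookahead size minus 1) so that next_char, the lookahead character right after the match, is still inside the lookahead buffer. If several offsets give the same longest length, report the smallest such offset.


Try each offset into the search buffer:
  offset=1 (pos 6, char 'b'): match length 0
  offset=2 (pos 5, char 'e'): match length 1
  offset=3 (pos 4, char 'e'): match length 1
  offset=4 (pos 3, char 'c'): match length 0
  offset=5 (pos 2, char 'c'): match length 0
  offset=6 (pos 1, char 'e'): match length 3
  offset=7 (pos 0, char 'e'): match length 1
Longest match has length 3 at offset 6.
next_char = character at position 7 + 3 = 10 -> 'b'

Best match: offset=6, length=3 (matching 'ecc' starting at position 1)
LZ77 triple: (6, 3, 'b')


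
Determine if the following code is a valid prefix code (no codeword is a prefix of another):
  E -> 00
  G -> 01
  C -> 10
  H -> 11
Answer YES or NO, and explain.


Checking each pair (does one codeword prefix another?):
  E='00' vs G='01': no prefix
  E='00' vs C='10': no prefix
  E='00' vs H='11': no prefix
  G='01' vs E='00': no prefix
  G='01' vs C='10': no prefix
  G='01' vs H='11': no prefix
  C='10' vs E='00': no prefix
  C='10' vs G='01': no prefix
  C='10' vs H='11': no prefix
  H='11' vs E='00': no prefix
  H='11' vs G='01': no prefix
  H='11' vs C='10': no prefix
No violation found over all pairs.

YES -- this is a valid prefix code. No codeword is a prefix of any other codeword.


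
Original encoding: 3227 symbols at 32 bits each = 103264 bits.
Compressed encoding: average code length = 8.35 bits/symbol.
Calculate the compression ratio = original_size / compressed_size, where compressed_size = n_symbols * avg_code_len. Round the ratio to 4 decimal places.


original_size = n_symbols * orig_bits = 3227 * 32 = 103264 bits
compressed_size = n_symbols * avg_code_len = 3227 * 8.35 = 26945.45 bits
ratio = original_size / compressed_size = 103264 / 26945.45 = 3.8323

Compression ratio = 3.8323


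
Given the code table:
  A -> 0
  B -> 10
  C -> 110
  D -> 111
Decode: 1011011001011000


Decoding:
10 -> B
110 -> C
110 -> C
0 -> A
10 -> B
110 -> C
0 -> A
0 -> A


Result: BCCABCAA


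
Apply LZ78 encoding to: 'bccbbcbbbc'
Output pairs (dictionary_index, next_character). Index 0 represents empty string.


LZ78 encoding steps:
Dictionary: {0: ''}
Step 1: w='' (idx 0), next='b' -> output (0, 'b'), add 'b' as idx 1
Step 2: w='' (idx 0), next='c' -> output (0, 'c'), add 'c' as idx 2
Step 3: w='c' (idx 2), next='b' -> output (2, 'b'), add 'cb' as idx 3
Step 4: w='b' (idx 1), next='c' -> output (1, 'c'), add 'bc' as idx 4
Step 5: w='b' (idx 1), next='b' -> output (1, 'b'), add 'bb' as idx 5
Step 6: w='bc' (idx 4), end of input -> output (4, '')


Encoded: [(0, 'b'), (0, 'c'), (2, 'b'), (1, 'c'), (1, 'b'), (4, '')]


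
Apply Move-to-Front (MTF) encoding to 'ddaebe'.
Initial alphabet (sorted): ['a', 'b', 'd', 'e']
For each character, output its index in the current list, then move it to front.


MTF encoding:
'd': index 2 in ['a', 'b', 'd', 'e'] -> ['d', 'a', 'b', 'e']
'd': index 0 in ['d', 'a', 'b', 'e'] -> ['d', 'a', 'b', 'e']
'a': index 1 in ['d', 'a', 'b', 'e'] -> ['a', 'd', 'b', 'e']
'e': index 3 in ['a', 'd', 'b', 'e'] -> ['e', 'a', 'd', 'b']
'b': index 3 in ['e', 'a', 'd', 'b'] -> ['b', 'e', 'a', 'd']
'e': index 1 in ['b', 'e', 'a', 'd'] -> ['e', 'b', 'a', 'd']


Output: [2, 0, 1, 3, 3, 1]


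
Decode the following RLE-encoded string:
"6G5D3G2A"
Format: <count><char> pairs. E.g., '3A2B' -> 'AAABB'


Expanding each <count><char> pair:
  6G -> 'GGGGGG'
  5D -> 'DDDDD'
  3G -> 'GGG'
  2A -> 'AA'

Decoded = GGGGGGDDDDDGGGAA


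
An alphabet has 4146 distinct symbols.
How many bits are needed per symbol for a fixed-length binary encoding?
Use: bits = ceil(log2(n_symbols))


log2(4146) = 12.0175
Bracket: 2^12 = 4096 < 4146 <= 2^13 = 8192
So ceil(log2(4146)) = 13

bits = ceil(log2(4146)) = ceil(12.0175) = 13 bits


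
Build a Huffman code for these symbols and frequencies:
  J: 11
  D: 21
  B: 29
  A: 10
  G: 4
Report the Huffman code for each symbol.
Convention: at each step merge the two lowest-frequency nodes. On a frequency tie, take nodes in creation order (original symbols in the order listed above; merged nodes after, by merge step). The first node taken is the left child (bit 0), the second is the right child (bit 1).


Huffman tree construction:
Step 1: Merge G(4) + A(10) = 14
Step 2: Merge J(11) + (G+A)(14) = 25
Step 3: Merge D(21) + (J+(G+A))(25) = 46
Step 4: Merge B(29) + (D+(J+(G+A)))(46) = 75
Read each symbol's code off the tree from the root (left child = 0, right child = 1).

Codes:
  J: 110 (length 3)
  D: 10 (length 2)
  B: 0 (length 1)
  A: 1111 (length 4)
  G: 1110 (length 4)
Average code length: 160/75 = 2.1333 bits/symbol


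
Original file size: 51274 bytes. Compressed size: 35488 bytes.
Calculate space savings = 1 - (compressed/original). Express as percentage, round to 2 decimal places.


ratio = compressed/original = 35488/51274 = 0.692125
savings = 1 - ratio = 1 - 0.692125 = 0.307875
as a percentage: 0.307875 * 100 = 30.79%

Space savings = 1 - 35488/51274 = 30.79%


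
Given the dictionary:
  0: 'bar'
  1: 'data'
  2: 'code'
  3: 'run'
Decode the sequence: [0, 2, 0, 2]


Look up each index in the dictionary:
  0 -> 'bar'
  2 -> 'code'
  0 -> 'bar'
  2 -> 'code'

Decoded: "bar code bar code"


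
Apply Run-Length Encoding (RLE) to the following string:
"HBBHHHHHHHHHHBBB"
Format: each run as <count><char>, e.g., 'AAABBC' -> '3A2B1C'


Scanning runs left to right:
  i=0: run of 'H' x 1 -> '1H'
  i=1: run of 'B' x 2 -> '2B'
  i=3: run of 'H' x 10 -> '10H'
  i=13: run of 'B' x 3 -> '3B'

RLE = 1H2B10H3B


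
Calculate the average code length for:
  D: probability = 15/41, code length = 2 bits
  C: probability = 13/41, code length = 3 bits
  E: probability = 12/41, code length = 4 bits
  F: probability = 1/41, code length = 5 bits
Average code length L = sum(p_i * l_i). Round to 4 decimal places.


Weighted contributions p_i * l_i:
  D: (15/41) * 2 = 30/41
  C: (13/41) * 3 = 39/41
  E: (12/41) * 4 = 48/41
  F: (1/41) * 5 = 5/41
Sum = (30 + 39 + 48 + 5)/41 = 122/41

L = 122/41 = 2.9756 bits/symbol


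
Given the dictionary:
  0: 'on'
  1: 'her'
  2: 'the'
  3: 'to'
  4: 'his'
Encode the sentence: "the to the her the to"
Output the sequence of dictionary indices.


Look up each word in the dictionary:
  'the' -> 2
  'to' -> 3
  'the' -> 2
  'her' -> 1
  'the' -> 2
  'to' -> 3

Encoded: [2, 3, 2, 1, 2, 3]


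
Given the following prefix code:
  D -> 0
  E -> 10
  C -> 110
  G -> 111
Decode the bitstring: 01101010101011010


Decoding step by step:
Bits 0 -> D
Bits 110 -> C
Bits 10 -> E
Bits 10 -> E
Bits 10 -> E
Bits 10 -> E
Bits 110 -> C
Bits 10 -> E


Decoded message: DCEEEECE


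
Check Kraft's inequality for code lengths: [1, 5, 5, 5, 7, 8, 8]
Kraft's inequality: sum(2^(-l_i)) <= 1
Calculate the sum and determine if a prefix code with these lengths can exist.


Sum = 2^(-1) + 2^(-5) + 2^(-5) + 2^(-5) + 2^(-7) + 2^(-8) + 2^(-8)
    = 0.5 + 0.03125 + 0.03125 + 0.03125 + 0.0078125 + 0.00390625 + 0.00390625
    = 156/256 = 0.609375
Since 0.609375 <= 1, Kraft's inequality IS satisfied.
A prefix code with these lengths CAN exist.

Kraft sum = 0.609375. Satisfied.


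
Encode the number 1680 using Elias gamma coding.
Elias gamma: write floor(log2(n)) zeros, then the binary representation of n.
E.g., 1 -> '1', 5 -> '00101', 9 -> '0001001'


num_bits = floor(log2(1680)) + 1 = 11
leading_zeros = num_bits - 1 = 10
binary(1680) = 11010010000

Elias gamma(1680) = '0000000000' + '11010010000' = 000000000011010010000 (21 bits)


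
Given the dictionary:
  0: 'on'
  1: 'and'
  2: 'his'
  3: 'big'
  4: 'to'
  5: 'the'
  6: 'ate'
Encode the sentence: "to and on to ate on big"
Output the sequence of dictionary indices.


Look up each word in the dictionary:
  'to' -> 4
  'and' -> 1
  'on' -> 0
  'to' -> 4
  'ate' -> 6
  'on' -> 0
  'big' -> 3

Encoded: [4, 1, 0, 4, 6, 0, 3]


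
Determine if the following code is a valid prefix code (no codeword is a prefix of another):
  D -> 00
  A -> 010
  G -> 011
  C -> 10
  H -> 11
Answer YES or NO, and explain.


Checking each pair (does one codeword prefix another?):
  D='00' vs A='010': no prefix
  D='00' vs G='011': no prefix
  D='00' vs C='10': no prefix
  D='00' vs H='11': no prefix
  A='010' vs D='00': no prefix
  A='010' vs G='011': no prefix
  A='010' vs C='10': no prefix
  A='010' vs H='11': no prefix
  G='011' vs D='00': no prefix
  G='011' vs A='010': no prefix
  G='011' vs C='10': no prefix
  G='011' vs H='11': no prefix
  C='10' vs D='00': no prefix
  C='10' vs A='010': no prefix
  C='10' vs G='011': no prefix
  C='10' vs H='11': no prefix
  H='11' vs D='00': no prefix
  H='11' vs A='010': no prefix
  H='11' vs G='011': no prefix
  H='11' vs C='10': no prefix
No violation found over all pairs.

YES -- this is a valid prefix code. No codeword is a prefix of any other codeword.


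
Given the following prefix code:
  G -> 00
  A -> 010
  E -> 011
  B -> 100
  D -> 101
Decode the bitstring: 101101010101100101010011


Decoding step by step:
Bits 101 -> D
Bits 101 -> D
Bits 010 -> A
Bits 101 -> D
Bits 100 -> B
Bits 101 -> D
Bits 010 -> A
Bits 011 -> E


Decoded message: DDADBDAE


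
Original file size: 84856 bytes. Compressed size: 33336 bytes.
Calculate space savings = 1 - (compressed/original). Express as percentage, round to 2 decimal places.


ratio = compressed/original = 33336/84856 = 0.392854
savings = 1 - ratio = 1 - 0.392854 = 0.607146
as a percentage: 0.607146 * 100 = 60.71%

Space savings = 1 - 33336/84856 = 60.71%


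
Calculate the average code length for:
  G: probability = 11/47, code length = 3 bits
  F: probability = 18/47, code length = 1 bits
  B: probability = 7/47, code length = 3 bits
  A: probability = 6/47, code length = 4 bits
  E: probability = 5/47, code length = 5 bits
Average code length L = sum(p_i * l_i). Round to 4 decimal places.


Weighted contributions p_i * l_i:
  G: (11/47) * 3 = 33/47
  F: (18/47) * 1 = 18/47
  B: (7/47) * 3 = 21/47
  A: (6/47) * 4 = 24/47
  E: (5/47) * 5 = 25/47
Sum = (33 + 18 + 21 + 24 + 25)/47 = 121/47

L = 121/47 = 2.5745 bits/symbol


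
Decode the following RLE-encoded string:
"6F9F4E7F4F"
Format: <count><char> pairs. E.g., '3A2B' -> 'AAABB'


Expanding each <count><char> pair:
  6F -> 'FFFFFF'
  9F -> 'FFFFFFFFF'
  4E -> 'EEEE'
  7F -> 'FFFFFFF'
  4F -> 'FFFF'

Decoded = FFFFFFFFFFFFFFFEEEEFFFFFFFFFFF


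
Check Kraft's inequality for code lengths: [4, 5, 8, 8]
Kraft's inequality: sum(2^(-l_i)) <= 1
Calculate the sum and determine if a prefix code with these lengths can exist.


Sum = 2^(-4) + 2^(-5) + 2^(-8) + 2^(-8)
    = 0.0625 + 0.03125 + 0.00390625 + 0.00390625
    = 26/256 = 0.1015625
Since 0.1015625 <= 1, Kraft's inequality IS satisfied.
A prefix code with these lengths CAN exist.

Kraft sum = 0.1015625. Satisfied.


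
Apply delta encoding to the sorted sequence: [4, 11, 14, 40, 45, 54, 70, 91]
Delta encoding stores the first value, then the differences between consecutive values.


First value: 4
Deltas:
  11 - 4 = 7
  14 - 11 = 3
  40 - 14 = 26
  45 - 40 = 5
  54 - 45 = 9
  70 - 54 = 16
  91 - 70 = 21


Delta encoded: [4, 7, 3, 26, 5, 9, 16, 21]


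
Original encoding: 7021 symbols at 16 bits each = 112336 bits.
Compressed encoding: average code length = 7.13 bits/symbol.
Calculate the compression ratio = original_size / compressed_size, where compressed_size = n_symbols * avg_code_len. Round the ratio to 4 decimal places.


original_size = n_symbols * orig_bits = 7021 * 16 = 112336 bits
compressed_size = n_symbols * avg_code_len = 7021 * 7.13 = 50059.73 bits
ratio = original_size / compressed_size = 112336 / 50059.73 = 2.244

Compression ratio = 2.244


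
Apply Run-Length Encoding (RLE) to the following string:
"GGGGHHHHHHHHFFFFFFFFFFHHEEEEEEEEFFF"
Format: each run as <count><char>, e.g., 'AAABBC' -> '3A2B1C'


Scanning runs left to right:
  i=0: run of 'G' x 4 -> '4G'
  i=4: run of 'H' x 8 -> '8H'
  i=12: run of 'F' x 10 -> '10F'
  i=22: run of 'H' x 2 -> '2H'
  i=24: run of 'E' x 8 -> '8E'
  i=32: run of 'F' x 3 -> '3F'

RLE = 4G8H10F2H8E3F


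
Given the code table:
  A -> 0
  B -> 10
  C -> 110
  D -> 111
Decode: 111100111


Decoding:
111 -> D
10 -> B
0 -> A
111 -> D


Result: DBAD


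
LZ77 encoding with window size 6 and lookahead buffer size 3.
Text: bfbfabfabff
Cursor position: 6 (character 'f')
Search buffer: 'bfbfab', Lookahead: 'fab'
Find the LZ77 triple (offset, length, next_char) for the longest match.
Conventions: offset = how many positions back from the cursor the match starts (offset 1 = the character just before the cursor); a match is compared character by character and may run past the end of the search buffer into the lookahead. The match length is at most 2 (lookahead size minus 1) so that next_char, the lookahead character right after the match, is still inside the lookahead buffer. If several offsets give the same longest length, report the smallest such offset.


Try each offset into the search buffer:
  offset=1 (pos 5, char 'b'): match length 0
  offset=2 (pos 4, char 'a'): match length 0
  offset=3 (pos 3, char 'f'): match length 2
  offset=4 (pos 2, char 'b'): match length 0
  offset=5 (pos 1, char 'f'): match length 1
  offset=6 (pos 0, char 'b'): match length 0
Longest match has length 2 at offset 3.
next_char = character at position 6 + 2 = 8 -> 'b'

Best match: offset=3, length=2 (matching 'fa' starting at position 3)
LZ77 triple: (3, 2, 'b')


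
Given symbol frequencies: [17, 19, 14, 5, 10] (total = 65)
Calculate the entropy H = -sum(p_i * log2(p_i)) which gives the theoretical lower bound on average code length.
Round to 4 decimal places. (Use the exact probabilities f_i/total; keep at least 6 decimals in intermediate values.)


Per-symbol terms -p_i * log2(p_i) with p_i = f_i/65:
  p = 17/65 = 0.261538: log2(p) = -1.934905, -p*log2(p) = 0.506052
  p = 19/65 = 0.292308: log2(p) = -1.774440, -p*log2(p) = 0.518683
  p = 14/65 = 0.215385: log2(p) = -2.215013, -p*log2(p) = 0.477080
  p = 5/65 = 0.076923: log2(p) = -3.700440, -p*log2(p) = 0.284649
  p = 10/65 = 0.153846: log2(p) = -2.700440, -p*log2(p) = 0.415452
H = 0.506052 + 0.518683 + 0.477080 + 0.284649 + 0.415452 = 2.201916

H = 2.2019 bits/symbol


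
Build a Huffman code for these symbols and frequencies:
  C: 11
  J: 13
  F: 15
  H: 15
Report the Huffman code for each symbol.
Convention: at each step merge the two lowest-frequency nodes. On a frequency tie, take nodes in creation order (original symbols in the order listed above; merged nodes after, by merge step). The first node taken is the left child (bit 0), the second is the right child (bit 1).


Huffman tree construction:
Step 1: Merge C(11) + J(13) = 24
Step 2: Merge F(15) + H(15) = 30
Step 3: Merge (C+J)(24) + (F+H)(30) = 54
Read each symbol's code off the tree from the root (left child = 0, right child = 1).

Codes:
  C: 00 (length 2)
  J: 01 (length 2)
  F: 10 (length 2)
  H: 11 (length 2)
Average code length: 108/54 = 2.0000 bits/symbol


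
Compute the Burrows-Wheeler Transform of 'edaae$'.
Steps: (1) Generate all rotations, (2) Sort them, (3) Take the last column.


Rotations (sorted):
  0: $edaae -> last char: e
  1: aae$ed -> last char: d
  2: ae$eda -> last char: a
  3: daae$e -> last char: e
  4: e$edaa -> last char: a
  5: edaae$ -> last char: $


BWT = edaea$


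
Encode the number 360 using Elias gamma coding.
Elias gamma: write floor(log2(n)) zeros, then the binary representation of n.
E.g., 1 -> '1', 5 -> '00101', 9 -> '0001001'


num_bits = floor(log2(360)) + 1 = 9
leading_zeros = num_bits - 1 = 8
binary(360) = 101101000

Elias gamma(360) = '00000000' + '101101000' = 00000000101101000 (17 bits)


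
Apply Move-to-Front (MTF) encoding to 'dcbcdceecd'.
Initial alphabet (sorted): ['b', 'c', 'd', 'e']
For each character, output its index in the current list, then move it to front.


MTF encoding:
'd': index 2 in ['b', 'c', 'd', 'e'] -> ['d', 'b', 'c', 'e']
'c': index 2 in ['d', 'b', 'c', 'e'] -> ['c', 'd', 'b', 'e']
'b': index 2 in ['c', 'd', 'b', 'e'] -> ['b', 'c', 'd', 'e']
'c': index 1 in ['b', 'c', 'd', 'e'] -> ['c', 'b', 'd', 'e']
'd': index 2 in ['c', 'b', 'd', 'e'] -> ['d', 'c', 'b', 'e']
'c': index 1 in ['d', 'c', 'b', 'e'] -> ['c', 'd', 'b', 'e']
'e': index 3 in ['c', 'd', 'b', 'e'] -> ['e', 'c', 'd', 'b']
'e': index 0 in ['e', 'c', 'd', 'b'] -> ['e', 'c', 'd', 'b']
'c': index 1 in ['e', 'c', 'd', 'b'] -> ['c', 'e', 'd', 'b']
'd': index 2 in ['c', 'e', 'd', 'b'] -> ['d', 'c', 'e', 'b']


Output: [2, 2, 2, 1, 2, 1, 3, 0, 1, 2]


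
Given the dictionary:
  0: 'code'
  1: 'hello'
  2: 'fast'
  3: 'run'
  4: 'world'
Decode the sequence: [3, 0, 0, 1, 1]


Look up each index in the dictionary:
  3 -> 'run'
  0 -> 'code'
  0 -> 'code'
  1 -> 'hello'
  1 -> 'hello'

Decoded: "run code code hello hello"


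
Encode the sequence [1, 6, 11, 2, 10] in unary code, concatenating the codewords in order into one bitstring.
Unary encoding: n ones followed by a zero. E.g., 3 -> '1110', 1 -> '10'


Encode each number as n ones followed by a terminating 0:
  1 -> 10 (2 bits)
  6 -> 1111110 (7 bits)
  11 -> 111111111110 (12 bits)
  2 -> 110 (3 bits)
  10 -> 11111111110 (11 bits)
Total length = 2 + 7 + 12 + 3 + 11 = 35 bits.

Unary([1, 6, 11, 2, 10]) = 10111111011111111111011011111111110 (35 bits)


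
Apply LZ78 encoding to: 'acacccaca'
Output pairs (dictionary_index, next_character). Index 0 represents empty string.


LZ78 encoding steps:
Dictionary: {0: ''}
Step 1: w='' (idx 0), next='a' -> output (0, 'a'), add 'a' as idx 1
Step 2: w='' (idx 0), next='c' -> output (0, 'c'), add 'c' as idx 2
Step 3: w='a' (idx 1), next='c' -> output (1, 'c'), add 'ac' as idx 3
Step 4: w='c' (idx 2), next='c' -> output (2, 'c'), add 'cc' as idx 4
Step 5: w='ac' (idx 3), next='a' -> output (3, 'a'), add 'aca' as idx 5


Encoded: [(0, 'a'), (0, 'c'), (1, 'c'), (2, 'c'), (3, 'a')]


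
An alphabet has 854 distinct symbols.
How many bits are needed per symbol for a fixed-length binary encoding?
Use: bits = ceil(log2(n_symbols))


log2(854) = 9.7381
Bracket: 2^9 = 512 < 854 <= 2^10 = 1024
So ceil(log2(854)) = 10

bits = ceil(log2(854)) = ceil(9.7381) = 10 bits


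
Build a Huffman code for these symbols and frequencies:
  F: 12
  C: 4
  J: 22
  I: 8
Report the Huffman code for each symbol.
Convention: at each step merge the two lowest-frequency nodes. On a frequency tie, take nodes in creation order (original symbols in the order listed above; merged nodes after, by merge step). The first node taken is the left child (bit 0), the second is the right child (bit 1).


Huffman tree construction:
Step 1: Merge C(4) + I(8) = 12
Step 2: Merge F(12) + (C+I)(12) = 24
Step 3: Merge J(22) + (F+(C+I))(24) = 46
Read each symbol's code off the tree from the root (left child = 0, right child = 1).

Codes:
  F: 10 (length 2)
  C: 110 (length 3)
  J: 0 (length 1)
  I: 111 (length 3)
Average code length: 82/46 = 1.7826 bits/symbol


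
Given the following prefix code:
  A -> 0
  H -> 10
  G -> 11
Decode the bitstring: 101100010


Decoding step by step:
Bits 10 -> H
Bits 11 -> G
Bits 0 -> A
Bits 0 -> A
Bits 0 -> A
Bits 10 -> H


Decoded message: HGAAAH


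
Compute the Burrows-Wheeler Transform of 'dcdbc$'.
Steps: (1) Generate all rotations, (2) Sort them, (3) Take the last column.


Rotations (sorted):
  0: $dcdbc -> last char: c
  1: bc$dcd -> last char: d
  2: c$dcdb -> last char: b
  3: cdbc$d -> last char: d
  4: dbc$dc -> last char: c
  5: dcdbc$ -> last char: $


BWT = cdbdc$
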